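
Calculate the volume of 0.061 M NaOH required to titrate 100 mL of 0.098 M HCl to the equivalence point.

At equivalence: moles acid = moles base. moles HCl = 0.098 × 100/1000 = 0.0098 mol. V_base = moles / 0.061 × 1000 = 160.7 mL.

V_{base} = 160.7 mL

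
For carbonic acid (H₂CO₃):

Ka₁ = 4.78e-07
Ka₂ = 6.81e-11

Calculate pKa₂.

pKa₂ = -log(Ka₂) = -log(6.81e-11) = 10.17.

pK_{a2} = 10.17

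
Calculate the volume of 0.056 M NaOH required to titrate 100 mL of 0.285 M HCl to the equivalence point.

At equivalence: moles acid = moles base. moles HCl = 0.285 × 100/1000 = 0.0285 mol. V_base = moles / 0.056 × 1000 = 508.9 mL.

V_{base} = 508.9 mL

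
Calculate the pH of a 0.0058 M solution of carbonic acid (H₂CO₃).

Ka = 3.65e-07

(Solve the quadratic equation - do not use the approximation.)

x² + Ka×x - Ka×C = 0. Using quadratic formula: [H⁺] = 4.5829e-05

pH = 4.34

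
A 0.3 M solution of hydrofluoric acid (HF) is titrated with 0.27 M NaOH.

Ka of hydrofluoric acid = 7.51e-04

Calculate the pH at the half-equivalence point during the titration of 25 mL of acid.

At half-equivalence [HA] = [A⁻], so Henderson-Hasselbalch gives pH = pKa = -log(7.51e-04) = 3.12.

pH = pKa = 3.12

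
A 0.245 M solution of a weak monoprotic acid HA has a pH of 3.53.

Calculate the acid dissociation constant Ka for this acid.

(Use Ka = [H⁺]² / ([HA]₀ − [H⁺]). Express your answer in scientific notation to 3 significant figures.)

[H⁺] = 10^(−pH) = 10^(−3.53) = 2.951e-04 M. For HA ⇌ H⁺ + A⁻, Ka = [H⁺][A⁻]/[HA] = [H⁺]² / ([HA]₀ − [H⁺]) = (2.951e-04)² / (0.245 − 2.951e-04) = 3.56e-07.

K_a = 3.56e-07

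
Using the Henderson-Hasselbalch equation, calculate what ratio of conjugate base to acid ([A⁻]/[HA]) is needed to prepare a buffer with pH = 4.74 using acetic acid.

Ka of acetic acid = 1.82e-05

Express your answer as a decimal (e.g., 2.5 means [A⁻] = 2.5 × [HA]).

pKa = -log(1.82e-05) = 4.7399. pH = pKa + log([A⁻]/[HA]), so log([A⁻]/[HA]) = pH − pKa = 4.74 − 4.7399 = 0.0001. [A⁻]/[HA] = 10^(0.0001) = 1.00

[A⁻]/[HA] = 1.00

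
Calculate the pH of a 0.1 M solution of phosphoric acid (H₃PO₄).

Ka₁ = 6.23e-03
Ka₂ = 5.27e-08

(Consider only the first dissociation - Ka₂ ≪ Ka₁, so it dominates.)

First dissociation dominates. From Ka₁ = [H⁺][HA⁻]/[H₂A], x² + Ka₁·x − Ka₁·C = 0 with C = 0.1 M and Ka₁ = 6.23e-03. Solving: [H⁺] = (−Ka₁ + √(Ka₁² + 4·Ka₁·C)) / 2 = 2.2039e-02 M. pH = -log(2.2039e-02) = 1.66.

pH = 1.66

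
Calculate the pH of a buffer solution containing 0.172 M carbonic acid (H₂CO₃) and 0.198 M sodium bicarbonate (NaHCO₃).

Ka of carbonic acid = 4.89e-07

pKa = -log(4.89e-07) = 6.31. pH = pKa + log([A⁻]/[HA]) = 6.31 + log(0.198/0.172)

pH = 6.37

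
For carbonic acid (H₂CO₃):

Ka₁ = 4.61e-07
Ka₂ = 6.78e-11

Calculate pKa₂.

pKa₂ = -log(Ka₂) = -log(6.78e-11) = 10.17.

pK_{a2} = 10.17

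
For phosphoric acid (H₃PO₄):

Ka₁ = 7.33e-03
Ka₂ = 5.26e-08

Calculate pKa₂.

pKa₂ = -log(Ka₂) = -log(5.26e-08) = 7.28.

pK_{a2} = 7.28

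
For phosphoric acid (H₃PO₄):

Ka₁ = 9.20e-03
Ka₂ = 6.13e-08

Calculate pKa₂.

pKa₂ = -log(Ka₂) = -log(6.13e-08) = 7.21.

pK_{a2} = 7.21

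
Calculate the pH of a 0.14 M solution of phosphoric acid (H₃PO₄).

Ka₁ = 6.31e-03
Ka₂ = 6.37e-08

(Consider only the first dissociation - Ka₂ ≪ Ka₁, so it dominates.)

First dissociation dominates. From Ka₁ = [H⁺][HA⁻]/[H₂A], x² + Ka₁·x − Ka₁·C = 0 with C = 0.14 M and Ka₁ = 6.31e-03. Solving: [H⁺] = (−Ka₁ + √(Ka₁² + 4·Ka₁·C)) / 2 = 2.6734e-02 M. pH = -log(2.6734e-02) = 1.57.

pH = 1.57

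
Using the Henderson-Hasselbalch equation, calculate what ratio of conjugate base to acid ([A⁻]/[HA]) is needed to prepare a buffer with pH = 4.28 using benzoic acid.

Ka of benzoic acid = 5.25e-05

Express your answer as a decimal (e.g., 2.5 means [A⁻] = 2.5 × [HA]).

pKa = -log(5.25e-05) = 4.2798. pH = pKa + log([A⁻]/[HA]), so log([A⁻]/[HA]) = pH − pKa = 4.28 − 4.2798 = 0.0002. [A⁻]/[HA] = 10^(0.0002) = 1.00

[A⁻]/[HA] = 1.00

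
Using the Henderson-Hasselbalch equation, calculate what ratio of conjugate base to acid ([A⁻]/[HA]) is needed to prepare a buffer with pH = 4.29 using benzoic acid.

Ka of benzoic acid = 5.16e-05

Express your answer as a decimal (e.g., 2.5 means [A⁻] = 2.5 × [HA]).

pKa = -log(5.16e-05) = 4.2874. pH = pKa + log([A⁻]/[HA]), so log([A⁻]/[HA]) = pH − pKa = 4.29 − 4.2874 = 0.0026. [A⁻]/[HA] = 10^(0.0026) = 1.01

[A⁻]/[HA] = 1.01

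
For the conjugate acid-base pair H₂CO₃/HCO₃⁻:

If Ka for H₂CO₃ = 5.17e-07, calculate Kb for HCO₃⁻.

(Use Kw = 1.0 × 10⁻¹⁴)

For a conjugate pair Ka × Kb = Kw, so Kb = Kw/Ka = 1.0 × 10⁻¹⁴ / 5.17e-07 = 1.93e-08.

K_b = 1.93e-08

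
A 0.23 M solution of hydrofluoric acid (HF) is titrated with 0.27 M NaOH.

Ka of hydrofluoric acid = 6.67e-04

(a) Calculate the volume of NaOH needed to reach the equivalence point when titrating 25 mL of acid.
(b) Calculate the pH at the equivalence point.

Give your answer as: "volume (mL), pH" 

moles acid = 0.23 × 25/1000 = 0.00575 mol; V_base = moles/0.27 × 1000 = 21.3 mL. At equivalence only the conjugate base is present: [A⁻] = 0.00575/0.046 = 1.2420e-01 M. Kb = Kw/Ka = 1.50e-11; [OH⁻] = √(Kb × [A⁻]) = 1.3646e-06; pOH = 5.87; pH = 14 - pOH = 8.13.

V = 21.3 mL, pH = 8.13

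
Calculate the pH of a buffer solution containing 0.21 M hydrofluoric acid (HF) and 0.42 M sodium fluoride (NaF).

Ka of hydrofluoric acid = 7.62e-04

pKa = -log(7.62e-04) = 3.12. pH = pKa + log([A⁻]/[HA]) = 3.12 + log(0.42/0.21)

pH = 3.42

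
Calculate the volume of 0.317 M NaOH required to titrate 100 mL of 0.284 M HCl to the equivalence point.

At equivalence: moles acid = moles base. moles HCl = 0.284 × 100/1000 = 0.0284 mol. V_base = moles / 0.317 × 1000 = 89.6 mL.

V_{base} = 89.6 mL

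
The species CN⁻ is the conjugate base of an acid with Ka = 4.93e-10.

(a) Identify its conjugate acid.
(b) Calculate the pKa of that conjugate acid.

(a) The conjugate acid is formed by adding one H⁺ to CN⁻, giving HCN. (b) pKa = -log(Ka) = -log(4.93e-10) = 9.31.

Conjugate acid: HCN; pK_a = 9.31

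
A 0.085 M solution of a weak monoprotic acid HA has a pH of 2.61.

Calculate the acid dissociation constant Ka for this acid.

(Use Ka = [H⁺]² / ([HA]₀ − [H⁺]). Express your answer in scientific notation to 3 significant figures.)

[H⁺] = 10^(−pH) = 10^(−2.61) = 2.455e-03 M. For HA ⇌ H⁺ + A⁻, Ka = [H⁺][A⁻]/[HA] = [H⁺]² / ([HA]₀ − [H⁺]) = (2.455e-03)² / (0.085 − 2.455e-03) = 7.30e-05.

K_a = 7.30e-05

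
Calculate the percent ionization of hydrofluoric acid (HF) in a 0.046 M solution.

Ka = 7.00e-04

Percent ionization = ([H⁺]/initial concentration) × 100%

Using Ka equilibrium: x² + Ka×x - Ka×C = 0. Solving: [H⁺] = 5.3353e-03. Percent = (5.3353e-03/0.046) × 100

Percent ionization = 11.6%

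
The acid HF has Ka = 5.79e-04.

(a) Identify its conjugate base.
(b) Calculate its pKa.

(a) The conjugate base is formed by removing one H⁺ from HF, giving F⁻. (b) pKa = -log(Ka) = -log(5.79e-04) = 3.24.

Conjugate base: F⁻; pK_a = 3.24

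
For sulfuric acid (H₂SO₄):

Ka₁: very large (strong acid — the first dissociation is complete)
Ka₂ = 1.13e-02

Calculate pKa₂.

pKa₂ = -log(Ka₂) = -log(1.13e-02) = 1.95.

pK_{a2} = 1.95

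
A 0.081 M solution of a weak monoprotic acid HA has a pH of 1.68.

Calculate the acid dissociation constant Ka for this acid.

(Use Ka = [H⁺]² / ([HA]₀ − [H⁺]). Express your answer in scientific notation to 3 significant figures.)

[H⁺] = 10^(−pH) = 10^(−1.68) = 2.089e-02 M. For HA ⇌ H⁺ + A⁻, Ka = [H⁺][A⁻]/[HA] = [H⁺]² / ([HA]₀ − [H⁺]) = (2.089e-02)² / (0.081 − 2.089e-02) = 7.26e-03.

K_a = 7.26e-03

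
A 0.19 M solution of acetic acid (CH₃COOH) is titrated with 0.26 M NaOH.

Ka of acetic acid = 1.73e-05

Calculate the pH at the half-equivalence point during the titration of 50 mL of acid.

At half-equivalence [HA] = [A⁻], so Henderson-Hasselbalch gives pH = pKa = -log(1.73e-05) = 4.76.

pH = pKa = 4.76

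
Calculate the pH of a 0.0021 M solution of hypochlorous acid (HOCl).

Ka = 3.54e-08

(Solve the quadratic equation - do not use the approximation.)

x² + Ka×x - Ka×C = 0. Using quadratic formula: [H⁺] = 8.6044e-06

pH = 5.07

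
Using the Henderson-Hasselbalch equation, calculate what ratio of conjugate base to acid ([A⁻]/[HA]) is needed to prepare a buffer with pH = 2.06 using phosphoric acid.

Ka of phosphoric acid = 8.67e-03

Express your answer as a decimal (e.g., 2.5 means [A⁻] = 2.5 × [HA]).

pKa = -log(8.67e-03) = 2.0620. pH = pKa + log([A⁻]/[HA]), so log([A⁻]/[HA]) = pH − pKa = 2.06 − 2.0620 = -0.0020. [A⁻]/[HA] = 10^(-0.0020) = 0.995

[A⁻]/[HA] = 0.995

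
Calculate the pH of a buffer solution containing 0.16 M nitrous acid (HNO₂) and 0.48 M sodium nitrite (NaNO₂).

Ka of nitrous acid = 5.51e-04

pKa = -log(5.51e-04) = 3.26. pH = pKa + log([A⁻]/[HA]) = 3.26 + log(0.48/0.16)

pH = 3.74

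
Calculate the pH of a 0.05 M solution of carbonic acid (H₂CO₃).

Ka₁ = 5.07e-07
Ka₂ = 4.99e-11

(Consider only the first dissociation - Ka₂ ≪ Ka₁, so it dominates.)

First dissociation dominates. From Ka₁ = [H⁺][HA⁻]/[H₂A], x² + Ka₁·x − Ka₁·C = 0 with C = 0.05 M and Ka₁ = 5.07e-07. Solving: [H⁺] = (−Ka₁ + √(Ka₁² + 4·Ka₁·C)) / 2 = 1.5896e-04 M. pH = -log(1.5896e-04) = 3.80.

pH = 3.80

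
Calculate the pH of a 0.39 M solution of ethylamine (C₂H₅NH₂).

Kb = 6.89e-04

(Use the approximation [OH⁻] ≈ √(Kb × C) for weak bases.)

[OH⁻] = √(Kb × C) = √(6.89e-04 × 0.39) = 1.6392e-02. pOH = 1.79, pH = 14 - pOH

pH = 12.21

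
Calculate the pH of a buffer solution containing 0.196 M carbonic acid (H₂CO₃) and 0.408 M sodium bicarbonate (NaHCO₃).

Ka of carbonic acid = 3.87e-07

pKa = -log(3.87e-07) = 6.41. pH = pKa + log([A⁻]/[HA]) = 6.41 + log(0.408/0.196)

pH = 6.73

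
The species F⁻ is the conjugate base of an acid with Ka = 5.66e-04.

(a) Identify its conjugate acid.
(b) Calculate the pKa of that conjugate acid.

(a) The conjugate acid is formed by adding one H⁺ to F⁻, giving HF. (b) pKa = -log(Ka) = -log(5.66e-04) = 3.25.

Conjugate acid: HF; pK_a = 3.25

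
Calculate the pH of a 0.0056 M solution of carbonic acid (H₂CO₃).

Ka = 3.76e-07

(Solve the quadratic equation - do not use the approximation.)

x² + Ka×x - Ka×C = 0. Using quadratic formula: [H⁺] = 4.5699e-05

pH = 4.34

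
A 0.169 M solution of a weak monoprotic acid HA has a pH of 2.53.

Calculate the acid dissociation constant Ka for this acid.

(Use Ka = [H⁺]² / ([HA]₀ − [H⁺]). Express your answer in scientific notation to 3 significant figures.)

[H⁺] = 10^(−pH) = 10^(−2.53) = 2.951e-03 M. For HA ⇌ H⁺ + A⁻, Ka = [H⁺][A⁻]/[HA] = [H⁺]² / ([HA]₀ − [H⁺]) = (2.951e-03)² / (0.169 − 2.951e-03) = 5.25e-05.

K_a = 5.25e-05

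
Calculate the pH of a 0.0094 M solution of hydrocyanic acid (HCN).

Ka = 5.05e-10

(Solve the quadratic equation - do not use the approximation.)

x² + Ka×x - Ka×C = 0. Using quadratic formula: [H⁺] = 2.1785e-06

pH = 5.66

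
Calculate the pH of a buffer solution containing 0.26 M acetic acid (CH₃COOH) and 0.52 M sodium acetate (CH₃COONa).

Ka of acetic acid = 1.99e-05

pKa = -log(1.99e-05) = 4.70. pH = pKa + log([A⁻]/[HA]) = 4.70 + log(0.52/0.26)

pH = 5.00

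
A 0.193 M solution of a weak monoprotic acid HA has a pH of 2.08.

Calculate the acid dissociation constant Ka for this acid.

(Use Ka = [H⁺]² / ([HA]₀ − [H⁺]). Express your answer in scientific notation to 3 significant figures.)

[H⁺] = 10^(−pH) = 10^(−2.08) = 8.318e-03 M. For HA ⇌ H⁺ + A⁻, Ka = [H⁺][A⁻]/[HA] = [H⁺]² / ([HA]₀ − [H⁺]) = (8.318e-03)² / (0.193 − 8.318e-03) = 3.75e-04.

K_a = 3.75e-04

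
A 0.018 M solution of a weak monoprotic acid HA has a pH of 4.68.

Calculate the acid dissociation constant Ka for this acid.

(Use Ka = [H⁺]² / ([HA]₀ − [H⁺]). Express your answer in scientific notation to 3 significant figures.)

[H⁺] = 10^(−pH) = 10^(−4.68) = 2.089e-05 M. For HA ⇌ H⁺ + A⁻, Ka = [H⁺][A⁻]/[HA] = [H⁺]² / ([HA]₀ − [H⁺]) = (2.089e-05)² / (0.018 − 2.089e-05) = 2.43e-08.

K_a = 2.43e-08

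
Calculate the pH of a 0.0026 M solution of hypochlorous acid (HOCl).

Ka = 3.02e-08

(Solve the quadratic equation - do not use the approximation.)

x² + Ka×x - Ka×C = 0. Using quadratic formula: [H⁺] = 8.8461e-06

pH = 5.05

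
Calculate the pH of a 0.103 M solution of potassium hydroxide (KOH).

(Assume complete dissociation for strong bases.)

[OH⁻] = 0.103 M for strong base. pOH = -log[OH⁻] = 0.99, pH = 14 - pOH

pH = 13.01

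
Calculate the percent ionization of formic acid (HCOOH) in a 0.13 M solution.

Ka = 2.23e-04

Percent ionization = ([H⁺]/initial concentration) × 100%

Using Ka equilibrium: x² + Ka×x - Ka×C = 0. Solving: [H⁺] = 5.2739e-03. Percent = (5.2739e-03/0.13) × 100

Percent ionization = 4.06%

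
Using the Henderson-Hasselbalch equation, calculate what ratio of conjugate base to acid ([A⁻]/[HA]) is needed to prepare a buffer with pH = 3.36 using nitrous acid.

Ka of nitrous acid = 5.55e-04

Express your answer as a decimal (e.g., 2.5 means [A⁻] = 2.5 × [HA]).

pKa = -log(5.55e-04) = 3.2557. pH = pKa + log([A⁻]/[HA]), so log([A⁻]/[HA]) = pH − pKa = 3.36 − 3.2557 = 0.1043. [A⁻]/[HA] = 10^(0.1043) = 1.27

[A⁻]/[HA] = 1.27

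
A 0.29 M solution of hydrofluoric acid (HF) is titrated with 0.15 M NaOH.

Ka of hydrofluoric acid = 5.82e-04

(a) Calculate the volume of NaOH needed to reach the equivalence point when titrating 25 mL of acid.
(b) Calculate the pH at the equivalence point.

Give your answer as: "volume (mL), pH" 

moles acid = 0.29 × 25/1000 = 0.00725 mol; V_base = moles/0.15 × 1000 = 48.3 mL. At equivalence only the conjugate base is present: [A⁻] = 0.00725/0.073 = 9.8864e-02 M. Kb = Kw/Ka = 1.72e-11; [OH⁻] = √(Kb × [A⁻]) = 1.3033e-06; pOH = 5.88; pH = 14 - pOH = 8.12.

V = 48.3 mL, pH = 8.12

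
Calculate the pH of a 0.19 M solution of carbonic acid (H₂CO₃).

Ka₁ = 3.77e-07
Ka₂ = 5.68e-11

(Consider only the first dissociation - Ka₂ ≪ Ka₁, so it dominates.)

First dissociation dominates. From Ka₁ = [H⁺][HA⁻]/[H₂A], x² + Ka₁·x − Ka₁·C = 0 with C = 0.19 M and Ka₁ = 3.77e-07. Solving: [H⁺] = (−Ka₁ + √(Ka₁² + 4·Ka₁·C)) / 2 = 2.6745e-04 M. pH = -log(2.6745e-04) = 3.57.

pH = 3.57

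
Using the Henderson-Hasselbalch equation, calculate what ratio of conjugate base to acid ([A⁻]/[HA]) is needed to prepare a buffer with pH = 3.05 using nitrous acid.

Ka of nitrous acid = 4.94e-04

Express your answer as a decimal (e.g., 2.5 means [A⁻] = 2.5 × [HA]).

pKa = -log(4.94e-04) = 3.3063. pH = pKa + log([A⁻]/[HA]), so log([A⁻]/[HA]) = pH − pKa = 3.05 − 3.3063 = -0.2563. [A⁻]/[HA] = 10^(-0.2563) = 0.554

[A⁻]/[HA] = 0.554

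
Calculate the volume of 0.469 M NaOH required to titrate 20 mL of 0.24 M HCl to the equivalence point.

At equivalence: moles acid = moles base. moles HCl = 0.24 × 20/1000 = 0.0048 mol. V_base = moles / 0.469 × 1000 = 10.2 mL.

V_{base} = 10.2 mL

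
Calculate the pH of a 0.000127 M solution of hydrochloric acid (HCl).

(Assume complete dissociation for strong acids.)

[H⁺] = 0.000127 M for strong acid. pH = -log[H⁺] = -log(0.000127)

pH = 3.90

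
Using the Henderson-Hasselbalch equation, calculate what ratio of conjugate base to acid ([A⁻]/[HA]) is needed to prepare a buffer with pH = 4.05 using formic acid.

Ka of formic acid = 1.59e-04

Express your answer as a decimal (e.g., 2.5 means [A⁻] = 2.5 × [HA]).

pKa = -log(1.59e-04) = 3.7986. pH = pKa + log([A⁻]/[HA]), so log([A⁻]/[HA]) = pH − pKa = 4.05 − 3.7986 = 0.2514. [A⁻]/[HA] = 10^(0.2514) = 1.78

[A⁻]/[HA] = 1.78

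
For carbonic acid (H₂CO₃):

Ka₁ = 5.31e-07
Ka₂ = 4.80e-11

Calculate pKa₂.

pKa₂ = -log(Ka₂) = -log(4.80e-11) = 10.32.

pK_{a2} = 10.32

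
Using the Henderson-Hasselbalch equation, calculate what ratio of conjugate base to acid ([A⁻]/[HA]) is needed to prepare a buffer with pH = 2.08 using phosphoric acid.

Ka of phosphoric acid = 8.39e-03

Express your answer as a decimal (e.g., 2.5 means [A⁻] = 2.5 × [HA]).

pKa = -log(8.39e-03) = 2.0762. pH = pKa + log([A⁻]/[HA]), so log([A⁻]/[HA]) = pH − pKa = 2.08 − 2.0762 = 0.0038. [A⁻]/[HA] = 10^(0.0038) = 1.01

[A⁻]/[HA] = 1.01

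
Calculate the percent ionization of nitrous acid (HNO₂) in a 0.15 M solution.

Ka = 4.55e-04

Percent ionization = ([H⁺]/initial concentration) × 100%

Using Ka equilibrium: x² + Ka×x - Ka×C = 0. Solving: [H⁺] = 8.0370e-03. Percent = (8.0370e-03/0.15) × 100

Percent ionization = 5.36%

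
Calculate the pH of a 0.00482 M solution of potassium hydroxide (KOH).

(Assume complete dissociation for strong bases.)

[OH⁻] = 0.00482 M for strong base. pOH = -log[OH⁻] = 2.32, pH = 14 - pOH

pH = 11.68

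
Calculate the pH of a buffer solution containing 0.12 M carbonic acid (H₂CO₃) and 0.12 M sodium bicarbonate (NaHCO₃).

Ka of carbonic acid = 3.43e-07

pKa = -log(3.43e-07) = 6.46. pH = pKa + log([A⁻]/[HA]) = 6.46 + log(0.12/0.12)

pH = 6.46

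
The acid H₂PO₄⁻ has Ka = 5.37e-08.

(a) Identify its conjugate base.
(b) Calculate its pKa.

(a) The conjugate base is formed by removing one H⁺ from H₂PO₄⁻, giving HPO₄²⁻. (b) pKa = -log(Ka) = -log(5.37e-08) = 7.27.

Conjugate base: HPO₄²⁻; pK_a = 7.27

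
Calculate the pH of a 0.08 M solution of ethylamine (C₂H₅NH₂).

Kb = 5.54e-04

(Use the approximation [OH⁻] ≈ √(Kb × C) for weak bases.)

[OH⁻] = √(Kb × C) = √(5.54e-04 × 0.08) = 6.6573e-03. pOH = 2.18, pH = 14 - pOH

pH = 11.82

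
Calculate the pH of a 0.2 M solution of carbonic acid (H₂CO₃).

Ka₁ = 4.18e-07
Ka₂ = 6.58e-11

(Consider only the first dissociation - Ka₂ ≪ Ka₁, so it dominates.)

First dissociation dominates. From Ka₁ = [H⁺][HA⁻]/[H₂A], x² + Ka₁·x − Ka₁·C = 0 with C = 0.2 M and Ka₁ = 4.18e-07. Solving: [H⁺] = (−Ka₁ + √(Ka₁² + 4·Ka₁·C)) / 2 = 2.8893e-04 M. pH = -log(2.8893e-04) = 3.54.

pH = 3.54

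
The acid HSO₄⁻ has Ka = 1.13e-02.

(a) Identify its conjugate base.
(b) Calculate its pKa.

(a) The conjugate base is formed by removing one H⁺ from HSO₄⁻, giving SO₄²⁻. (b) pKa = -log(Ka) = -log(1.13e-02) = 1.95.

Conjugate base: SO₄²⁻; pK_a = 1.95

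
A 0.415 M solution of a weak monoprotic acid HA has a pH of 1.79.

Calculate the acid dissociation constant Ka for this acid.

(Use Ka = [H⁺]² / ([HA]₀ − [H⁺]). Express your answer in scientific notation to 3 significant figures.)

[H⁺] = 10^(−pH) = 10^(−1.79) = 1.622e-02 M. For HA ⇌ H⁺ + A⁻, Ka = [H⁺][A⁻]/[HA] = [H⁺]² / ([HA]₀ − [H⁺]) = (1.622e-02)² / (0.415 − 1.622e-02) = 6.60e-04.

K_a = 6.60e-04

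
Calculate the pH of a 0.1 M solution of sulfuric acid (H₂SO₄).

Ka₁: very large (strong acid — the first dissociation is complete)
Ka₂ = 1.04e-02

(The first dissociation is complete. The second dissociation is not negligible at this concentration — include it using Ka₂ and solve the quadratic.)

First dissociation is complete: [H⁺]₀ = [HSO₄⁻]₀ = C = 0.1 M. Second dissociation HSO₄⁻ ⇌ H⁺ + SO₄²⁻: let x = [SO₄²⁻]. Ka₂ = (C + x)·x / (C − x) = 1.04e-02 → x² + (C + Ka₂)·x − Ka₂·C = 0 → x² + 0.11040·x − 1.040e-03 = 0. x = (−0.11040 + √(0.11040² + 4 × 1.040e-03)) / 2 = 8.7300e-03 M. [H⁺] = C + x = 0.1 + 8.7300e-03 = 1.0873e-01 M. pH = -log(1.0873e-01) = 0.96.

pH = 0.96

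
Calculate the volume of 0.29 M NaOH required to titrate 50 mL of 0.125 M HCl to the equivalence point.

At equivalence: moles acid = moles base. moles HCl = 0.125 × 50/1000 = 0.00625 mol. V_base = moles / 0.29 × 1000 = 21.6 mL.

V_{base} = 21.6 mL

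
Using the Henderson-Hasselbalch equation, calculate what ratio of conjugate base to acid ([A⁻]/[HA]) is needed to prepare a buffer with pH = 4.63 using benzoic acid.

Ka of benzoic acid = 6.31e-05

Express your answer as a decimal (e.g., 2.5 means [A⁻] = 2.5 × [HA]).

pKa = -log(6.31e-05) = 4.2000. pH = pKa + log([A⁻]/[HA]), so log([A⁻]/[HA]) = pH − pKa = 4.63 − 4.2000 = 0.4300. [A⁻]/[HA] = 10^(0.4300) = 2.69

[A⁻]/[HA] = 2.69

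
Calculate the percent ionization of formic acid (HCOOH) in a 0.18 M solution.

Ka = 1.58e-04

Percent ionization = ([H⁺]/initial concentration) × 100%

Using Ka equilibrium: x² + Ka×x - Ka×C = 0. Solving: [H⁺] = 5.2545e-03. Percent = (5.2545e-03/0.18) × 100

Percent ionization = 2.92%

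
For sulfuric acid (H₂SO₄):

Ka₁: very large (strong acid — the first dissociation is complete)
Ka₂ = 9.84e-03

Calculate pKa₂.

pKa₂ = -log(Ka₂) = -log(9.84e-03) = 2.01.

pK_{a2} = 2.01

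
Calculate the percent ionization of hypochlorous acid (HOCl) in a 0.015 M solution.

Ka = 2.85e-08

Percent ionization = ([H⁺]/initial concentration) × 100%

Using Ka equilibrium: x² + Ka×x - Ka×C = 0. Solving: [H⁺] = 2.0662e-05. Percent = (2.0662e-05/0.015) × 100

Percent ionization = 0.138%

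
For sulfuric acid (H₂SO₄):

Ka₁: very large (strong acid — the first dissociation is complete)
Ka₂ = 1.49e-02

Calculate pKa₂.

pKa₂ = -log(Ka₂) = -log(1.49e-02) = 1.83.

pK_{a2} = 1.83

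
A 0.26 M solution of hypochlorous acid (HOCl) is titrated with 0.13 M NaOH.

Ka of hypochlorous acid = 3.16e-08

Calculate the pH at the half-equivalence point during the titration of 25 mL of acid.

At half-equivalence [HA] = [A⁻], so Henderson-Hasselbalch gives pH = pKa = -log(3.16e-08) = 7.50.

pH = pKa = 7.50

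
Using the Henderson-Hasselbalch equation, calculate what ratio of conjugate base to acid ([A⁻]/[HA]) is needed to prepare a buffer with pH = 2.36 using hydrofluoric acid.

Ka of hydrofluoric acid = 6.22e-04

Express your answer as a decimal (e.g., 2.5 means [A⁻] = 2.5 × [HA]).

pKa = -log(6.22e-04) = 3.2062. pH = pKa + log([A⁻]/[HA]), so log([A⁻]/[HA]) = pH − pKa = 2.36 − 3.2062 = -0.8462. [A⁻]/[HA] = 10^(-0.8462) = 0.142

[A⁻]/[HA] = 0.142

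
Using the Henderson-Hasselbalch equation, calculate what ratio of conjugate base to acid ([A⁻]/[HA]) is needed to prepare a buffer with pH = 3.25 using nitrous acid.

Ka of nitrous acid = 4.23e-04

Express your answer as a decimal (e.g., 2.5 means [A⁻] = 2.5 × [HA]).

pKa = -log(4.23e-04) = 3.3737. pH = pKa + log([A⁻]/[HA]), so log([A⁻]/[HA]) = pH − pKa = 3.25 − 3.3737 = -0.1237. [A⁻]/[HA] = 10^(-0.1237) = 0.752

[A⁻]/[HA] = 0.752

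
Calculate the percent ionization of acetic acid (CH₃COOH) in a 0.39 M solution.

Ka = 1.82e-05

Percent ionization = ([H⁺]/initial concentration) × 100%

Using Ka equilibrium: x² + Ka×x - Ka×C = 0. Solving: [H⁺] = 2.6551e-03. Percent = (2.6551e-03/0.39) × 100

Percent ionization = 0.681%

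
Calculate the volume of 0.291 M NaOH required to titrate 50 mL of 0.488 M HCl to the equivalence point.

At equivalence: moles acid = moles base. moles HCl = 0.488 × 50/1000 = 0.0244 mol. V_base = moles / 0.291 × 1000 = 83.8 mL.

V_{base} = 83.8 mL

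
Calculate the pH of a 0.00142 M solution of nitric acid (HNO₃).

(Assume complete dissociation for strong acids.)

[H⁺] = 0.00142 M for strong acid. pH = -log[H⁺] = -log(0.00142)

pH = 2.85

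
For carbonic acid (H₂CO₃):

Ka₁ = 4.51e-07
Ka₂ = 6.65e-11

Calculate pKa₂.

pKa₂ = -log(Ka₂) = -log(6.65e-11) = 10.18.

pK_{a2} = 10.18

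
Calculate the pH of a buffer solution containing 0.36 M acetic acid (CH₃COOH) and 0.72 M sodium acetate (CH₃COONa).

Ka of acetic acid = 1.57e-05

pKa = -log(1.57e-05) = 4.80. pH = pKa + log([A⁻]/[HA]) = 4.80 + log(0.72/0.36)

pH = 5.11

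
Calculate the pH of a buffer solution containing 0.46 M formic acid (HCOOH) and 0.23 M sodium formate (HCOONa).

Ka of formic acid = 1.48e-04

pKa = -log(1.48e-04) = 3.83. pH = pKa + log([A⁻]/[HA]) = 3.83 + log(0.23/0.46)

pH = 3.53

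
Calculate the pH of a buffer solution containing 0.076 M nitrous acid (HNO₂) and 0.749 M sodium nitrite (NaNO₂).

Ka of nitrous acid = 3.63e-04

pKa = -log(3.63e-04) = 3.44. pH = pKa + log([A⁻]/[HA]) = 3.44 + log(0.749/0.076)

pH = 4.43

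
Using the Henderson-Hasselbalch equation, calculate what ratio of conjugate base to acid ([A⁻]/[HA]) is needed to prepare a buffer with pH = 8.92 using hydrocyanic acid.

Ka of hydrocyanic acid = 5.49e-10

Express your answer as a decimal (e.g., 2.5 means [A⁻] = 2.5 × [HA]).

pKa = -log(5.49e-10) = 9.2604. pH = pKa + log([A⁻]/[HA]), so log([A⁻]/[HA]) = pH − pKa = 8.92 − 9.2604 = -0.3404. [A⁻]/[HA] = 10^(-0.3404) = 0.457

[A⁻]/[HA] = 0.457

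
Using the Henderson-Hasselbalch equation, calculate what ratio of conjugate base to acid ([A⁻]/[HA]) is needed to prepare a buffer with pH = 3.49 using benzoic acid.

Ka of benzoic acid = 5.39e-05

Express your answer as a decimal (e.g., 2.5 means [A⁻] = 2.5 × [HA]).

pKa = -log(5.39e-05) = 4.2684. pH = pKa + log([A⁻]/[HA]), so log([A⁻]/[HA]) = pH − pKa = 3.49 − 4.2684 = -0.7784. [A⁻]/[HA] = 10^(-0.7784) = 0.167

[A⁻]/[HA] = 0.167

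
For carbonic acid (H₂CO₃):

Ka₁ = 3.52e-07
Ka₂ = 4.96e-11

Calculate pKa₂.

pKa₂ = -log(Ka₂) = -log(4.96e-11) = 10.30.

pK_{a2} = 10.30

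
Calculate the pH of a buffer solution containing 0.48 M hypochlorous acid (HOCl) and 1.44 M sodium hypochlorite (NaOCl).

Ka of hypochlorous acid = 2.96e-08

pKa = -log(2.96e-08) = 7.53. pH = pKa + log([A⁻]/[HA]) = 7.53 + log(1.44/0.48)

pH = 8.01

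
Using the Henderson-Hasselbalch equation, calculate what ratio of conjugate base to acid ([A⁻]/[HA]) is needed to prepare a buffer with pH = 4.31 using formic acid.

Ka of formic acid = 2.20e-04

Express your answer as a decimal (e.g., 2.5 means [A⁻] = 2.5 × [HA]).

pKa = -log(2.20e-04) = 3.6576. pH = pKa + log([A⁻]/[HA]), so log([A⁻]/[HA]) = pH − pKa = 4.31 − 3.6576 = 0.6524. [A⁻]/[HA] = 10^(0.6524) = 4.49

[A⁻]/[HA] = 4.49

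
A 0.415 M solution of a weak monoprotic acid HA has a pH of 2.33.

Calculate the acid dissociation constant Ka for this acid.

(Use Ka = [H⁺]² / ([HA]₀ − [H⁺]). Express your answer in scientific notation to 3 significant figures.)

[H⁺] = 10^(−pH) = 10^(−2.33) = 4.677e-03 M. For HA ⇌ H⁺ + A⁻, Ka = [H⁺][A⁻]/[HA] = [H⁺]² / ([HA]₀ − [H⁺]) = (4.677e-03)² / (0.415 − 4.677e-03) = 5.33e-05.

K_a = 5.33e-05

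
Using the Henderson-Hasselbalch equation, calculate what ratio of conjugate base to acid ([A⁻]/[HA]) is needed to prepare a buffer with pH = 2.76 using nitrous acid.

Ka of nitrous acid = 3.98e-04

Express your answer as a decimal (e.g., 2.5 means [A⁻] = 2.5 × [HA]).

pKa = -log(3.98e-04) = 3.4001. pH = pKa + log([A⁻]/[HA]), so log([A⁻]/[HA]) = pH − pKa = 2.76 − 3.4001 = -0.6401. [A⁻]/[HA] = 10^(-0.6401) = 0.229

[A⁻]/[HA] = 0.229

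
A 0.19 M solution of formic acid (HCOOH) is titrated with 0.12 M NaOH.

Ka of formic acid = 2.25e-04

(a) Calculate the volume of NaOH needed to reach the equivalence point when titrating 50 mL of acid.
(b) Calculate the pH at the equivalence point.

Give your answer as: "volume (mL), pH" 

moles acid = 0.19 × 50/1000 = 0.0095 mol; V_base = moles/0.12 × 1000 = 79.2 mL. At equivalence only the conjugate base is present: [A⁻] = 0.0095/0.129 = 7.3548e-02 M. Kb = Kw/Ka = 4.44e-11; [OH⁻] = √(Kb × [A⁻]) = 1.8080e-06; pOH = 5.74; pH = 14 - pOH = 8.26.

V = 79.2 mL, pH = 8.26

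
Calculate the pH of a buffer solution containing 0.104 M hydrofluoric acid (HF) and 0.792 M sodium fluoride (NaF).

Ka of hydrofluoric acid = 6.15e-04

pKa = -log(6.15e-04) = 3.21. pH = pKa + log([A⁻]/[HA]) = 3.21 + log(0.792/0.104)

pH = 4.09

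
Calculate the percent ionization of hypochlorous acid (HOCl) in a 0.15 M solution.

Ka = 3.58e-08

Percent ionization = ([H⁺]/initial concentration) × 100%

Using Ka equilibrium: x² + Ka×x - Ka×C = 0. Solving: [H⁺] = 7.3262e-05. Percent = (7.3262e-05/0.15) × 100

Percent ionization = 0.0488%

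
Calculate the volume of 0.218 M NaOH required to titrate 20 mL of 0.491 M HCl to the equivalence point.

At equivalence: moles acid = moles base. moles HCl = 0.491 × 20/1000 = 0.00982 mol. V_base = moles / 0.218 × 1000 = 45.0 mL.

V_{base} = 45.0 mL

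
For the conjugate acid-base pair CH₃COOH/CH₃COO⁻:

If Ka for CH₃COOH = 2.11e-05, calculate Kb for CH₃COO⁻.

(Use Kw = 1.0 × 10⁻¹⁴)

For a conjugate pair Ka × Kb = Kw, so Kb = Kw/Ka = 1.0 × 10⁻¹⁴ / 2.11e-05 = 4.74e-10.

K_b = 4.74e-10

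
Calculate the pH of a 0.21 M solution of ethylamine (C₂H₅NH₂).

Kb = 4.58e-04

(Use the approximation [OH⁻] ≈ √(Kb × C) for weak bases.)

[OH⁻] = √(Kb × C) = √(4.58e-04 × 0.21) = 9.8071e-03. pOH = 2.01, pH = 14 - pOH

pH = 11.99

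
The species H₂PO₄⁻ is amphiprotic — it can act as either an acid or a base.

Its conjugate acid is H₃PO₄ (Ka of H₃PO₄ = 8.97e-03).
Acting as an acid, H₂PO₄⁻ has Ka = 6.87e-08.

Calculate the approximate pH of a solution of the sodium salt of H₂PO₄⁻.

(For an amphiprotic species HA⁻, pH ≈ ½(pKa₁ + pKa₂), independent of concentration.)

pKa₁ = -log(8.97e-03) = 2.05; pKa₂ = -log(6.87e-08) = 7.16. For an amphiprotic species, pH ≈ ½(pKa₁ + pKa₂) = ½(2.05 + 7.16) = 4.61.

pH = 4.61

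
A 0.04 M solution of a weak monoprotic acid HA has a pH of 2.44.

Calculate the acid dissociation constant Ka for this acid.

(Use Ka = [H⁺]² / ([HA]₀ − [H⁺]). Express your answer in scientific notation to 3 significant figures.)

[H⁺] = 10^(−pH) = 10^(−2.44) = 3.631e-03 M. For HA ⇌ H⁺ + A⁻, Ka = [H⁺][A⁻]/[HA] = [H⁺]² / ([HA]₀ − [H⁺]) = (3.631e-03)² / (0.04 − 3.631e-03) = 3.62e-04.

K_a = 3.62e-04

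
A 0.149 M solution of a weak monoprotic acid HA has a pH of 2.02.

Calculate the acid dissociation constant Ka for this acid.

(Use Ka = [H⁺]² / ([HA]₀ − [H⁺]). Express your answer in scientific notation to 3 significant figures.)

[H⁺] = 10^(−pH) = 10^(−2.02) = 9.550e-03 M. For HA ⇌ H⁺ + A⁻, Ka = [H⁺][A⁻]/[HA] = [H⁺]² / ([HA]₀ − [H⁺]) = (9.550e-03)² / (0.149 − 9.550e-03) = 6.54e-04.

K_a = 6.54e-04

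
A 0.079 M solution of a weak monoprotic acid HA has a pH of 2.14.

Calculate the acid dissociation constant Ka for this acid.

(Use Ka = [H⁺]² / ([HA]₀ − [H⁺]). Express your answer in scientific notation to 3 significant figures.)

[H⁺] = 10^(−pH) = 10^(−2.14) = 7.244e-03 M. For HA ⇌ H⁺ + A⁻, Ka = [H⁺][A⁻]/[HA] = [H⁺]² / ([HA]₀ − [H⁺]) = (7.244e-03)² / (0.079 − 7.244e-03) = 7.31e-04.

K_a = 7.31e-04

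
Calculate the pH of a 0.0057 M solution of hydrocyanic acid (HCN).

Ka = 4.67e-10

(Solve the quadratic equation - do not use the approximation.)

x² + Ka×x - Ka×C = 0. Using quadratic formula: [H⁺] = 1.6313e-06

pH = 5.79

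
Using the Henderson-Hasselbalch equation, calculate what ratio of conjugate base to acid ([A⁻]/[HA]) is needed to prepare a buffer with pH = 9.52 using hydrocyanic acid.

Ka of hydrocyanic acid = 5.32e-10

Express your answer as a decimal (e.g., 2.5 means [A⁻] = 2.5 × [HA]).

pKa = -log(5.32e-10) = 9.2741. pH = pKa + log([A⁻]/[HA]), so log([A⁻]/[HA]) = pH − pKa = 9.52 − 9.2741 = 0.2459. [A⁻]/[HA] = 10^(0.2459) = 1.76

[A⁻]/[HA] = 1.76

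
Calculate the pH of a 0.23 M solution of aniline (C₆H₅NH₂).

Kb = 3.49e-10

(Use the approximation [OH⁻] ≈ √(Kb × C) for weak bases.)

[OH⁻] = √(Kb × C) = √(3.49e-10 × 0.23) = 8.9594e-06. pOH = 5.05, pH = 14 - pOH

pH = 8.95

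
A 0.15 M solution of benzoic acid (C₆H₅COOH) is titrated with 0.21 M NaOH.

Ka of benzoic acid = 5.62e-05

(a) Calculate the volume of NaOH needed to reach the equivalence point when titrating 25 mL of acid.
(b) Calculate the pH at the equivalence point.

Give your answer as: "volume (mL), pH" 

moles acid = 0.15 × 25/1000 = 0.00375 mol; V_base = moles/0.21 × 1000 = 17.9 mL. At equivalence only the conjugate base is present: [A⁻] = 0.00375/0.043 = 8.7500e-02 M. Kb = Kw/Ka = 1.78e-10; [OH⁻] = √(Kb × [A⁻]) = 3.9458e-06; pOH = 5.40; pH = 14 - pOH = 8.60.

V = 17.9 mL, pH = 8.60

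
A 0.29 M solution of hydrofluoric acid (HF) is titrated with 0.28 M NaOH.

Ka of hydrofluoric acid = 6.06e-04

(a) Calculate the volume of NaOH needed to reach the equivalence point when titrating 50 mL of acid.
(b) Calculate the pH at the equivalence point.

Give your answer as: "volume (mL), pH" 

moles acid = 0.29 × 50/1000 = 0.0145 mol; V_base = moles/0.28 × 1000 = 51.8 mL. At equivalence only the conjugate base is present: [A⁻] = 0.0145/0.102 = 1.4246e-01 M. Kb = Kw/Ka = 1.65e-11; [OH⁻] = √(Kb × [A⁻]) = 1.5332e-06; pOH = 5.81; pH = 14 - pOH = 8.19.

V = 51.8 mL, pH = 8.19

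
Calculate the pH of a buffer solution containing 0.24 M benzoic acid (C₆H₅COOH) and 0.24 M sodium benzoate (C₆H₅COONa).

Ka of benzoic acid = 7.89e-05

pKa = -log(7.89e-05) = 4.10. pH = pKa + log([A⁻]/[HA]) = 4.10 + log(0.24/0.24)

pH = 4.10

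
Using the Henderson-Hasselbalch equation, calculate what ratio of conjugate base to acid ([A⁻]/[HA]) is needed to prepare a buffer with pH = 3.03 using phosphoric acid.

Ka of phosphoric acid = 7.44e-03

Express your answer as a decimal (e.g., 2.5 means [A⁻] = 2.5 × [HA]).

pKa = -log(7.44e-03) = 2.1284. pH = pKa + log([A⁻]/[HA]), so log([A⁻]/[HA]) = pH − pKa = 3.03 − 2.1284 = 0.9016. [A⁻]/[HA] = 10^(0.9016) = 7.97

[A⁻]/[HA] = 7.97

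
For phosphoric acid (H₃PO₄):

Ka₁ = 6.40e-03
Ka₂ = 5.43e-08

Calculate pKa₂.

pKa₂ = -log(Ka₂) = -log(5.43e-08) = 7.27.

pK_{a2} = 7.27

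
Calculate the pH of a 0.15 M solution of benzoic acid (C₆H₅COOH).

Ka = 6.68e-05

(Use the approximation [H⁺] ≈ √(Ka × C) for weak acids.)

[H⁺] = √(Ka × C) = √(6.68e-05 × 0.15) = 3.1654e-03. pH = -log(3.1654e-03)

pH = 2.50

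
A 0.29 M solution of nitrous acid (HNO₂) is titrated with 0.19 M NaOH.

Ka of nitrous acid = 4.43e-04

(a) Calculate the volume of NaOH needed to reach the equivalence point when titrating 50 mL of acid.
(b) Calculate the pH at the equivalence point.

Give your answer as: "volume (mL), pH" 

moles acid = 0.29 × 50/1000 = 0.0145 mol; V_base = moles/0.19 × 1000 = 76.3 mL. At equivalence only the conjugate base is present: [A⁻] = 0.0145/0.126 = 1.1479e-01 M. Kb = Kw/Ka = 2.26e-11; [OH⁻] = √(Kb × [A⁻]) = 1.6097e-06; pOH = 5.79; pH = 14 - pOH = 8.21.

V = 76.3 mL, pH = 8.21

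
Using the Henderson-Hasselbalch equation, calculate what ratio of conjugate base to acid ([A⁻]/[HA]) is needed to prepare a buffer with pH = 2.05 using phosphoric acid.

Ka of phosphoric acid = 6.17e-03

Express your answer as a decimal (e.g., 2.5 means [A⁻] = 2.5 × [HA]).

pKa = -log(6.17e-03) = 2.2097. pH = pKa + log([A⁻]/[HA]), so log([A⁻]/[HA]) = pH − pKa = 2.05 − 2.2097 = -0.1597. [A⁻]/[HA] = 10^(-0.1597) = 0.692

[A⁻]/[HA] = 0.692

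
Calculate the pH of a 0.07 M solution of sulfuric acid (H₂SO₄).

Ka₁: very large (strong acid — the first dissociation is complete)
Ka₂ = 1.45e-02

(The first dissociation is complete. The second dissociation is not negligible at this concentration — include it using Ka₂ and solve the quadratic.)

First dissociation is complete: [H⁺]₀ = [HSO₄⁻]₀ = C = 0.07 M. Second dissociation HSO₄⁻ ⇌ H⁺ + SO₄²⁻: let x = [SO₄²⁻]. Ka₂ = (C + x)·x / (C − x) = 1.45e-02 → x² + (C + Ka₂)·x − Ka₂·C = 0 → x² + 0.08450·x − 1.015e-03 = 0. x = (−0.08450 + √(0.08450² + 4 × 1.015e-03)) / 2 = 1.0666e-02 M. [H⁺] = C + x = 0.07 + 1.0666e-02 = 8.0666e-02 M. pH = -log(8.0666e-02) = 1.09.

pH = 1.09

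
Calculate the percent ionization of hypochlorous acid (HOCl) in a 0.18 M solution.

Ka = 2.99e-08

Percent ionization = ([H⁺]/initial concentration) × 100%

Using Ka equilibrium: x² + Ka×x - Ka×C = 0. Solving: [H⁺] = 7.3347e-05. Percent = (7.3347e-05/0.18) × 100

Percent ionization = 0.0407%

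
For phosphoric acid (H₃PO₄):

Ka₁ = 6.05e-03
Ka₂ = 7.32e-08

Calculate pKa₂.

pKa₂ = -log(Ka₂) = -log(7.32e-08) = 7.14.

pK_{a2} = 7.14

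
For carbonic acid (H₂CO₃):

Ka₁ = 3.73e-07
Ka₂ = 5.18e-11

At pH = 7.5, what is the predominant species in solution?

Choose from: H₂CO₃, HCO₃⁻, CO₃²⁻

pKa₁ = 6.43, pKa₂ = 10.29. For a polyprotic acid the predominant species crosses at each pKa: below pKa_n the protonated form dominates, above it the deprotonated form does. At pH = 7.5, the predominant species is HCO₃⁻.

HCO₃⁻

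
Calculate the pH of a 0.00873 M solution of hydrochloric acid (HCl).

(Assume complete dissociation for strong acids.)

[H⁺] = 0.00873 M for strong acid. pH = -log[H⁺] = -log(0.00873)

pH = 2.06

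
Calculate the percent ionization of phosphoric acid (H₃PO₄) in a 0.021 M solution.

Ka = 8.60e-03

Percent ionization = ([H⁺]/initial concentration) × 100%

Using Ka equilibrium: x² + Ka×x - Ka×C = 0. Solving: [H⁺] = 9.8099e-03. Percent = (9.8099e-03/0.021) × 100

Percent ionization = 46.7%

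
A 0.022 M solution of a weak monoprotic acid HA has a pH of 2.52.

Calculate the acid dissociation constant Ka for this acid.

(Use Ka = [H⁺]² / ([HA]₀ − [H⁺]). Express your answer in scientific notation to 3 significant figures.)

[H⁺] = 10^(−pH) = 10^(−2.52) = 3.020e-03 M. For HA ⇌ H⁺ + A⁻, Ka = [H⁺][A⁻]/[HA] = [H⁺]² / ([HA]₀ − [H⁺]) = (3.020e-03)² / (0.022 − 3.020e-03) = 4.81e-04.

K_a = 4.81e-04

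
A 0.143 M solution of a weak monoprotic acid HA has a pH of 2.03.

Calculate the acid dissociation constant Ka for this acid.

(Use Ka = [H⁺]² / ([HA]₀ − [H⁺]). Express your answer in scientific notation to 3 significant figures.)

[H⁺] = 10^(−pH) = 10^(−2.03) = 9.333e-03 M. For HA ⇌ H⁺ + A⁻, Ka = [H⁺][A⁻]/[HA] = [H⁺]² / ([HA]₀ − [H⁺]) = (9.333e-03)² / (0.143 − 9.333e-03) = 6.52e-04.

K_a = 6.52e-04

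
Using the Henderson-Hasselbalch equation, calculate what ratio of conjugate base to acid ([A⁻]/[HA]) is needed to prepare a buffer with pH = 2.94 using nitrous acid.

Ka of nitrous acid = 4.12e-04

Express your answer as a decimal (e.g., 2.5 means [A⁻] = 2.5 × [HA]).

pKa = -log(4.12e-04) = 3.3851. pH = pKa + log([A⁻]/[HA]), so log([A⁻]/[HA]) = pH − pKa = 2.94 − 3.3851 = -0.4451. [A⁻]/[HA] = 10^(-0.4451) = 0.359

[A⁻]/[HA] = 0.359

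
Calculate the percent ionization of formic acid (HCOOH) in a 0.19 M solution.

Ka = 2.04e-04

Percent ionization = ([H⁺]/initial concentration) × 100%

Using Ka equilibrium: x² + Ka×x - Ka×C = 0. Solving: [H⁺] = 6.1246e-03. Percent = (6.1246e-03/0.19) × 100

Percent ionization = 3.22%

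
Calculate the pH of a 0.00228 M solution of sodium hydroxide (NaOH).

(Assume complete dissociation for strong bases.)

[OH⁻] = 0.00228 M for strong base. pOH = -log[OH⁻] = 2.64, pH = 14 - pOH

pH = 11.36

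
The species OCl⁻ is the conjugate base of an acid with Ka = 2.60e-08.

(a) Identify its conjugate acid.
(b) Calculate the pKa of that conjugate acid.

(a) The conjugate acid is formed by adding one H⁺ to OCl⁻, giving HOCl. (b) pKa = -log(Ka) = -log(2.60e-08) = 7.59.

Conjugate acid: HOCl; pK_a = 7.59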